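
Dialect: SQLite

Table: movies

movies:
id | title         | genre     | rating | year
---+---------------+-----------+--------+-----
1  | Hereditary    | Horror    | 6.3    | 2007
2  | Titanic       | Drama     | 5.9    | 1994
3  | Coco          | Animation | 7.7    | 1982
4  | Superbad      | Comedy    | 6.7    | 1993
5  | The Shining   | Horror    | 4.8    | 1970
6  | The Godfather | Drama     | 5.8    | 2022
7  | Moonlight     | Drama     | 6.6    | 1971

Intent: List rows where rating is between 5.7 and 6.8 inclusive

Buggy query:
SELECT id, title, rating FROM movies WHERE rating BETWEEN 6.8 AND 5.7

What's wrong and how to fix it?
Bug: The bounds are reversed; BETWEEN a AND b requires a <= b to match anything

Fix: Write BETWEEN 5.7 AND 6.8

Corrected query:
SELECT id, title, rating FROM movies WHERE rating BETWEEN 5.7 AND 6.8

Result:
id | title         | rating
---+---------------+-------
1  | Hereditary    | 6.3   
2  | Titanic       | 5.9   
4  | Superbad      | 6.7   
6  | The Godfather | 5.8   
7  | Moonlight     | 6.6   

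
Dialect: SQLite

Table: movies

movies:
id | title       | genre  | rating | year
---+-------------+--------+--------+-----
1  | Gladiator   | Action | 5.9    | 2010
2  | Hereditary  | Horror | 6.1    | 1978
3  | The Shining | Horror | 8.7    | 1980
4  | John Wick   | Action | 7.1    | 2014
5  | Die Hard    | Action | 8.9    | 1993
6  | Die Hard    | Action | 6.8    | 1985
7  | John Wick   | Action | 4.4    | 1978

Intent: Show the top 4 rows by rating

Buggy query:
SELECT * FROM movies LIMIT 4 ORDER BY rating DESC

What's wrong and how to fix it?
Bug: ORDER BY cannot follow LIMIT; LIMIT is the final clause

Fix: Sort with ORDER BY, then apply LIMIT

Corrected query:
SELECT * FROM movies ORDER BY rating DESC LIMIT 4

Result:
id | title       | genre  | rating | year
---+-------------+--------+--------+-----
5  | Die Hard    | Action | 8.9    | 1993
3  | The Shining | Horror | 8.7    | 1980
4  | John Wick   | Action | 7.1    | 2014
6  | Die Hard    | Action | 6.8    | 1985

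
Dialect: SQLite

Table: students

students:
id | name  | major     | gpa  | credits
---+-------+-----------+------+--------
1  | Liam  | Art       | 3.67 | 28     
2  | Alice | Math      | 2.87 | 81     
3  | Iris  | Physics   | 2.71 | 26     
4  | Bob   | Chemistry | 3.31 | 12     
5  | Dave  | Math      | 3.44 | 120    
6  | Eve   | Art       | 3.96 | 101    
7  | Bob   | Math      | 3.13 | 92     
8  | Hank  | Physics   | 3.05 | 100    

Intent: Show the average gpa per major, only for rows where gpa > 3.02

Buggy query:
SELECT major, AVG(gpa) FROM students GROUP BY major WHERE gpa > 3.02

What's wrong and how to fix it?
Bug: WHERE cannot follow GROUP BY

Fix: Move the WHERE clause before GROUP BY

Corrected query:
SELECT major, AVG(gpa) FROM students WHERE gpa > 3.02 GROUP BY major

Result:
major     | AVG(gpa)
----------+---------
Art       | 3.815   
Chemistry | 3.31    
Math      | 3.285   
Physics   | 3.05    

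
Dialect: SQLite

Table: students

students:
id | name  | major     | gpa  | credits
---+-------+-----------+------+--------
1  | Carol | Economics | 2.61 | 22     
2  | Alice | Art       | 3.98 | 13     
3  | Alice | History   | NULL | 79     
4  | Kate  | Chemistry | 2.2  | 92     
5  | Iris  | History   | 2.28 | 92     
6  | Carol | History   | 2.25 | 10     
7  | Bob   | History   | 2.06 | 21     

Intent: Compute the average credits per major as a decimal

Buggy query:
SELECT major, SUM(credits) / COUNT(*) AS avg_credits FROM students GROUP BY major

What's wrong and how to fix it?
Bug: SUM(credits) and COUNT(*) are both integers; the division truncates the fractional part

Fix: Multiply by 1.0 (or CAST to REAL) to force floating-point division

Corrected query:
SELECT major, SUM(credits) * 1.0 / COUNT(*) AS avg_credits FROM students GROUP BY major

Result:
major     | avg_credits
----------+------------
Art       | 13         
Chemistry | 92         
Economics | 22         
History   | 50.5       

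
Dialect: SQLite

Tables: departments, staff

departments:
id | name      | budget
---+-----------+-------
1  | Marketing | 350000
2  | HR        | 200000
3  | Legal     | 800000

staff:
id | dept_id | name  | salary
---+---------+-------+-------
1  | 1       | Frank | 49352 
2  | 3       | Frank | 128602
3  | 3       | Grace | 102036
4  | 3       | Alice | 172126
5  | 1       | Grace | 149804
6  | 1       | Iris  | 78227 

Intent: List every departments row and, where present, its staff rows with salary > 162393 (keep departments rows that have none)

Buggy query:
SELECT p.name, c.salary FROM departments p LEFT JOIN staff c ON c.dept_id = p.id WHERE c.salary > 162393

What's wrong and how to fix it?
Bug: A WHERE condition on the right-hand table after LEFT JOIN drops unmatched parents

Fix: Put 'c.salary > 162393' in the JOIN's ON clause instead of WHERE

Corrected query:
SELECT p.name, c.salary FROM departments p LEFT JOIN staff c ON c.dept_id = p.id AND c.salary > 162393

Result:
name      | salary
----------+-------
Marketing | NULL  
HR        | NULL  
Legal     | 172126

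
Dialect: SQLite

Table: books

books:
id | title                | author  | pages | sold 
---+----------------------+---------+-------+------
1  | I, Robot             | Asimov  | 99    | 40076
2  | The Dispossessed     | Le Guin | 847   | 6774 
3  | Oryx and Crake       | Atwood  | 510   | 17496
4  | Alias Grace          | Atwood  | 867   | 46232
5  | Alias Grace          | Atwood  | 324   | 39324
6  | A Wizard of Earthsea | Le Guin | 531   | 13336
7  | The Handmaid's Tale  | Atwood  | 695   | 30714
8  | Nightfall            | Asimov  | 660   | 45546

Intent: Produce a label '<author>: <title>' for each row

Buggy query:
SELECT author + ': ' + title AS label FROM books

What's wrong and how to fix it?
Bug: '+' is numeric addition; on text columns SQLite converts them to 0 instead of concatenating

Fix: Use the || operator for string concatenation

Corrected query:
SELECT author || ': ' || title AS label FROM books

Result:
label                        
-----------------------------
Asimov: I, Robot             
Le Guin: The Dispossessed    
Atwood: Oryx and Crake       
Atwood: Alias Grace          
Atwood: Alias Grace          
Le Guin: A Wizard of Earthsea
Atwood: The Handmaid's Tale  
Asimov: Nightfall            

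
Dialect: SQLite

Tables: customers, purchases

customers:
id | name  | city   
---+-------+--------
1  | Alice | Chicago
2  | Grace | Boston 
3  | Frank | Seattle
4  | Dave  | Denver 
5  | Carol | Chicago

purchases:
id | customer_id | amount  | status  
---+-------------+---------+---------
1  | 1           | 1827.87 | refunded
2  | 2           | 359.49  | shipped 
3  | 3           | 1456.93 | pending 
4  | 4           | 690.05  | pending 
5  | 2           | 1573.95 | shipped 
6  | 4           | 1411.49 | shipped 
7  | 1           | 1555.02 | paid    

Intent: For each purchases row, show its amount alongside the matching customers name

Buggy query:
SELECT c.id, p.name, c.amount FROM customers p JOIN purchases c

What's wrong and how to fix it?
Bug: Missing join condition: each purchases row is matched to all customers rows instead of just its own

Fix: Add ON c.customer_id = p.id to the JOIN

Corrected query:
SELECT c.id, p.name, c.amount FROM customers p JOIN purchases c ON c.customer_id = p.id

Result:
id | name  | amount 
---+-------+--------
1  | Alice | 1827.87
2  | Grace | 359.49 
3  | Frank | 1456.93
4  | Dave  | 690.05 
5  | Grace | 1573.95
6  | Dave  | 1411.49
7  | Alice | 1555.02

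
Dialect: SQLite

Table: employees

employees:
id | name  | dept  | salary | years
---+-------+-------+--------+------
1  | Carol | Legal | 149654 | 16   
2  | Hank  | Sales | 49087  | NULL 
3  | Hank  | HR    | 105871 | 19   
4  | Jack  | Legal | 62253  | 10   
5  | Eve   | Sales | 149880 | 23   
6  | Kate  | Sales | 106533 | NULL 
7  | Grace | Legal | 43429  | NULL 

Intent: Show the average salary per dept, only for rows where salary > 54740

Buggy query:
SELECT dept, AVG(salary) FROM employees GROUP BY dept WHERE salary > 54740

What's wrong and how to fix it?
Bug: Row-level WHERE must come before GROUP BY in the clause order

Fix: Place WHERE between FROM and GROUP BY

Corrected query:
SELECT dept, AVG(salary) FROM employees WHERE salary > 54740 GROUP BY dept

Result:
dept  | AVG(salary)
------+------------
HR    | 105871     
Legal | 105953.5   
Sales | 128206.5   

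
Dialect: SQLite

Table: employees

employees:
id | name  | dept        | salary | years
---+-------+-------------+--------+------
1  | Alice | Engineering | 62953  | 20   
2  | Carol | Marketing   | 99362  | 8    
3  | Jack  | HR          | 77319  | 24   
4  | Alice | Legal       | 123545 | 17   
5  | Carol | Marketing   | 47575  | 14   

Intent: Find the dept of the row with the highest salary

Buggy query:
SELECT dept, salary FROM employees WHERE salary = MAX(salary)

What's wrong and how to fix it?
Bug: WHERE is evaluated per row; an aggregate over the whole table isn't defined there

Fix: Wrap MAX in a scalar subquery so WHERE compares against a single value

Corrected query:
SELECT dept, salary FROM employees WHERE salary = (SELECT MAX(salary) FROM employees)

Result:
dept  | salary
------+-------
Legal | 123545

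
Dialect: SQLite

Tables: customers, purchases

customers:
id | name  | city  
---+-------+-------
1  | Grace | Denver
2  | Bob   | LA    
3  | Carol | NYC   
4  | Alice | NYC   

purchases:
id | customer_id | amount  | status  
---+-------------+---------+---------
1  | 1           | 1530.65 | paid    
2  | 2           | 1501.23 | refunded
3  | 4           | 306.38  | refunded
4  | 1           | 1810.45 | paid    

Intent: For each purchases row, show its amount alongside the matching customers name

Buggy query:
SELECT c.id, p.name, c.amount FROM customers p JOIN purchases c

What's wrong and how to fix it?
Bug: Missing join condition: each purchases row is matched to all customers rows instead of just its own

Fix: Specify the join condition linking the foreign key to the parent id

Corrected query:
SELECT c.id, p.name, c.amount FROM customers p JOIN purchases c ON c.customer_id = p.id

Result:
id | name  | amount 
---+-------+--------
1  | Grace | 1530.65
2  | Bob   | 1501.23
3  | Alice | 306.38 
4  | Grace | 1810.45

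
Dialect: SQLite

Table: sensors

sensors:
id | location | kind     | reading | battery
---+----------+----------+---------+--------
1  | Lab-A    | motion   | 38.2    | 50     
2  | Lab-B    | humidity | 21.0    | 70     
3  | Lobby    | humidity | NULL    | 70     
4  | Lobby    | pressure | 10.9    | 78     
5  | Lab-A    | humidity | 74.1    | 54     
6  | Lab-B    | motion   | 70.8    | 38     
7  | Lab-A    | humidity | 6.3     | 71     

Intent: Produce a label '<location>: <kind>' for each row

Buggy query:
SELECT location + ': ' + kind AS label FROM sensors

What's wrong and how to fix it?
Bug: '+' is numeric addition; on text columns SQLite converts them to 0 instead of concatenating

Fix: Use the || operator for string concatenation

Corrected query:
SELECT location || ': ' || kind AS label FROM sensors

Result:
label          
---------------
Lab-A: motion  
Lab-B: humidity
Lobby: humidity
Lobby: pressure
Lab-A: humidity
Lab-B: motion  
Lab-A: humidity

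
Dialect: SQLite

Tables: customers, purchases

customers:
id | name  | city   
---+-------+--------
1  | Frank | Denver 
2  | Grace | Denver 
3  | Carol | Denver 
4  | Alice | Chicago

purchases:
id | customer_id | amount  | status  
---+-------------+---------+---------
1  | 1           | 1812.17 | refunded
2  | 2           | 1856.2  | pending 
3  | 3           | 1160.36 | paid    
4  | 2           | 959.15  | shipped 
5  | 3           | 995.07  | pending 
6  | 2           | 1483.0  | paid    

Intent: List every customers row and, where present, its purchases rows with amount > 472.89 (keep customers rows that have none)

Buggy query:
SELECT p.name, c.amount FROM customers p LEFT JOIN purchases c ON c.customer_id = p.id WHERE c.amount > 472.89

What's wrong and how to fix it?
Bug: Filtering c.amount in WHERE discards the NULL rows produced by LEFT JOIN, turning it into an inner join

Fix: Put 'c.amount > 472.89' in the JOIN's ON clause instead of WHERE

Corrected query:
SELECT p.name, c.amount FROM customers p LEFT JOIN purchases c ON c.customer_id = p.id AND c.amount > 472.89

Result:
name  | amount 
------+--------
Frank | 1812.17
Grace | 959.15 
Grace | 1483   
Grace | 1856.2 
Carol | 995.07 
Carol | 1160.36
Alice | NULL   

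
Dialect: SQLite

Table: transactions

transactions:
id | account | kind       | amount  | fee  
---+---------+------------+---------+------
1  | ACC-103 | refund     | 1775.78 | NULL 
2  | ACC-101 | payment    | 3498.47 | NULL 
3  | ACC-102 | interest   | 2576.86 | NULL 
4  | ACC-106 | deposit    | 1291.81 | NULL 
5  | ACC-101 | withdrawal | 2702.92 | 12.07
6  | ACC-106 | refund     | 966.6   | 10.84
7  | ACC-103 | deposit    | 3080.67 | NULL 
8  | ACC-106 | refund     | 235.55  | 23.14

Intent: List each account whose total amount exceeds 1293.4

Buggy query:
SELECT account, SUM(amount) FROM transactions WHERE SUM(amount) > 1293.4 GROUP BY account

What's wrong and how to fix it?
Bug: WHERE runs before GROUP BY, so aggregates aren't available there

Fix: Use HAVING (which filters groups after aggregation) instead of WHERE

Corrected query:
SELECT account, SUM(amount) FROM transactions GROUP BY account HAVING SUM(amount) > 1293.4

Result:
account | SUM(amount)
--------+------------
ACC-101 | 6201.39    
ACC-102 | 2576.86    
ACC-103 | 4856.45    
ACC-106 | 2493.96    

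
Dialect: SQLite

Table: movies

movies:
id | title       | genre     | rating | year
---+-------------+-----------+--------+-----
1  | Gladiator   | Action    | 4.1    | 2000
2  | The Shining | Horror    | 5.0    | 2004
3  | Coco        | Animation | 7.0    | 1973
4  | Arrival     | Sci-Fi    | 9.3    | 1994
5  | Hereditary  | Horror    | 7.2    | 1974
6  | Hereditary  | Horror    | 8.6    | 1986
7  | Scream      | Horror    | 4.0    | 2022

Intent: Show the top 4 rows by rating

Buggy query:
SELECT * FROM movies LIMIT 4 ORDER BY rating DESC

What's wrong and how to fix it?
Bug: LIMIT must come after ORDER BY

Fix: Sort with ORDER BY, then apply LIMIT

Corrected query:
SELECT * FROM movies ORDER BY rating DESC LIMIT 4

Result:
id | title      | genre     | rating | year
---+------------+-----------+--------+-----
4  | Arrival    | Sci-Fi    | 9.3    | 1994
6  | Hereditary | Horror    | 8.6    | 1986
5  | Hereditary | Horror    | 7.2    | 1974
3  | Coco       | Animation | 7      | 1973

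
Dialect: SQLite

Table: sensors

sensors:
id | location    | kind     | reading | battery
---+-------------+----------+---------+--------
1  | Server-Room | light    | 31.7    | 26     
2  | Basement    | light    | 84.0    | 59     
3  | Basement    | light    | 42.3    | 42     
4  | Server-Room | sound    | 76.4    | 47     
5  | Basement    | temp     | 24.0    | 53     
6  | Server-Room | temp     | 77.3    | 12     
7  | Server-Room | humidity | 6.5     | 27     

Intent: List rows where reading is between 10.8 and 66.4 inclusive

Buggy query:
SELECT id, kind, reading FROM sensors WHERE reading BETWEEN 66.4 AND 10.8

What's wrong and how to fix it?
Bug: BETWEEN expects the lower bound first; with 66.4 AND 10.8 the range is empty

Fix: Swap the bounds so the smaller value comes first

Corrected query:
SELECT id, kind, reading FROM sensors WHERE reading BETWEEN 10.8 AND 66.4

Result:
id | kind  | reading
---+-------+--------
1  | light | 31.7   
3  | light | 42.3   
5  | temp  | 24     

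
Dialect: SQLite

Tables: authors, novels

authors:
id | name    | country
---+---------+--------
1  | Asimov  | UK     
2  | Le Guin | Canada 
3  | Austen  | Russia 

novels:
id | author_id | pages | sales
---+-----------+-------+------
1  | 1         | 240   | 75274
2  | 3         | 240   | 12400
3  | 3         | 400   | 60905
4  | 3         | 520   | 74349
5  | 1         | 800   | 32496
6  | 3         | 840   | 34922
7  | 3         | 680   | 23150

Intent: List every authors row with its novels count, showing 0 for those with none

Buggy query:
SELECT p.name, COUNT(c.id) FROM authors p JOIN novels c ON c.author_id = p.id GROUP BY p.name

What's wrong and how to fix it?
Bug: INNER JOIN drops authors rows that have no matching novels rows

Fix: Use LEFT JOIN so parents without children still appear (COUNT(c.id) gives 0)

Corrected query:
SELECT p.name, COUNT(c.id) FROM authors p LEFT JOIN novels c ON c.author_id = p.id GROUP BY p.name

Result:
name    | COUNT(c.id)
--------+------------
Asimov  | 2          
Austen  | 5          
Le Guin | 0          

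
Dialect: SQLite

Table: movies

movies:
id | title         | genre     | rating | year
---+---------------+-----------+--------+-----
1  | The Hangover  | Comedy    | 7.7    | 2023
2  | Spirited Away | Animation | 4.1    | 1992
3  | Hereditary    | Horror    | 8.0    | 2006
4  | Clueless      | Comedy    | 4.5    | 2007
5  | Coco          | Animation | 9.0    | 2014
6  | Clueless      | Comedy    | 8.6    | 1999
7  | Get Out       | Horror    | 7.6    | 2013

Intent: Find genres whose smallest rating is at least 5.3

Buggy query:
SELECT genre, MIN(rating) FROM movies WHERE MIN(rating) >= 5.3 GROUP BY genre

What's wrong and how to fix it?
Bug: Aggregates like MIN are computed per group after WHERE runs

Fix: Replace WHERE with HAVING after the GROUP BY

Corrected query:
SELECT genre, MIN(rating) FROM movies GROUP BY genre HAVING MIN(rating) >= 5.3

Result:
genre  | MIN(rating)
-------+------------
Horror | 7.6        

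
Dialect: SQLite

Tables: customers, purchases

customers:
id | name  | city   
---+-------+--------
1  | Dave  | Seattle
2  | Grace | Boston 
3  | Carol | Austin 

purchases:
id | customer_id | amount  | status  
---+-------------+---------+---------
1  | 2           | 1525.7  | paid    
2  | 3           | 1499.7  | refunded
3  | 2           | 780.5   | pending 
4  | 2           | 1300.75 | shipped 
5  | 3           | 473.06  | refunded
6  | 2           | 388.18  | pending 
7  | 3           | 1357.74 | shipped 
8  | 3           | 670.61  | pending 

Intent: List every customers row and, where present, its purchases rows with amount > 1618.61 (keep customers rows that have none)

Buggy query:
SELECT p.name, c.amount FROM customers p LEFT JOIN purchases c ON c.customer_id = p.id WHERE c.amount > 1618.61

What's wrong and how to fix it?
Bug: A WHERE condition on the right-hand table after LEFT JOIN drops unmatched parents

Fix: Move the right-table condition into the ON clause so unmatched parents are kept

Corrected query:
SELECT p.name, c.amount FROM customers p LEFT JOIN purchases c ON c.customer_id = p.id AND c.amount > 1618.61

Result:
name  | amount
------+-------
Dave  | NULL  
Grace | NULL  
Carol | NULL  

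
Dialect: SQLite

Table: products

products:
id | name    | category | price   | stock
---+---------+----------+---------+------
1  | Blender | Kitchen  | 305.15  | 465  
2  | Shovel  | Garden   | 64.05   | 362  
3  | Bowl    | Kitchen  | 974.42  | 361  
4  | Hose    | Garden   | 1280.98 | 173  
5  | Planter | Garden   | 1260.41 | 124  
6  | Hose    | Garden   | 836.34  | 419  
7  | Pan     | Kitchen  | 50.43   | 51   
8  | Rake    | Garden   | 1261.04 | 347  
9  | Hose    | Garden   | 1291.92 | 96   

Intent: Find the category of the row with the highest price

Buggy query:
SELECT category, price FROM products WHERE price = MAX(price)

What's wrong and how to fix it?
Bug: MAX(price) is an aggregate and cannot be used directly in WHERE

Fix: Wrap MAX in a scalar subquery so WHERE compares against a single value

Corrected query:
SELECT category, price FROM products WHERE price = (SELECT MAX(price) FROM products)

Result:
category | price  
---------+--------
Garden   | 1291.92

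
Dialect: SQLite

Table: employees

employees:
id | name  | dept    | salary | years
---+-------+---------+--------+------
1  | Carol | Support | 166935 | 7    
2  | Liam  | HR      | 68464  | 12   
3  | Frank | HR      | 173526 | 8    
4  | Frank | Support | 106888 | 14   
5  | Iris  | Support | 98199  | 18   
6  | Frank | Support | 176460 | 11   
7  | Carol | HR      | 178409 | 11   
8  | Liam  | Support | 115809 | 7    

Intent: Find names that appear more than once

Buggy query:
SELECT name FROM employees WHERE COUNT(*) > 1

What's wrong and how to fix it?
Bug: WHERE can't reference COUNT(*); aggregates are computed after WHERE

Fix: Group first, then use HAVING for the count condition

Corrected query:
SELECT name FROM employees GROUP BY name HAVING COUNT(*) > 1

Result:
name 
-----
Carol
Frank
Liam 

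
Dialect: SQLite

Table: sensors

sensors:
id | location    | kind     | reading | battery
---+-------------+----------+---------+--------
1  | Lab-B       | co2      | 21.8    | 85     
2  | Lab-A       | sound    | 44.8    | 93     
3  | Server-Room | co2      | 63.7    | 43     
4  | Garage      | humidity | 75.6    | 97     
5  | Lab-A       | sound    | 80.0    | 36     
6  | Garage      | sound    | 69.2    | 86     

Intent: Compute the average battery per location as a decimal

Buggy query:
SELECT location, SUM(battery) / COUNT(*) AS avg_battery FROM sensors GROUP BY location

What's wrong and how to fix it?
Bug: SUM(battery) and COUNT(*) are both integers; the division truncates the fractional part

Fix: Cast one side to REAL so the division keeps the fractional part

Corrected query:
SELECT location, SUM(battery) * 1.0 / COUNT(*) AS avg_battery FROM sensors GROUP BY location

Result:
location    | avg_battery
------------+------------
Garage      | 91.5       
Lab-A       | 64.5       
Lab-B       | 85         
Server-Room | 43         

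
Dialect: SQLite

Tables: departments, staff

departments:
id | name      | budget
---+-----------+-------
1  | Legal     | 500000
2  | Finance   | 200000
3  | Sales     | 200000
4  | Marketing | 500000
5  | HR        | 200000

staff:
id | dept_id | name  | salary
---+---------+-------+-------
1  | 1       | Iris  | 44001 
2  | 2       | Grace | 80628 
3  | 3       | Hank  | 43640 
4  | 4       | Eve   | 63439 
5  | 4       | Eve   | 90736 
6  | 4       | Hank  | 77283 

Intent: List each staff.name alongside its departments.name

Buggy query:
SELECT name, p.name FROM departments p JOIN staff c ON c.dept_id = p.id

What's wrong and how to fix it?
Bug: 'name' exists in both joined tables, so the database can't tell which one is meant

Fix: Prefix ambiguous columns with the table alias

Corrected query:
SELECT c.name, p.name FROM departments p JOIN staff c ON c.dept_id = p.id

Result:
name  | name     
------+----------
Iris  | Legal    
Grace | Finance  
Hank  | Sales    
Eve   | Marketing
Eve   | Marketing
Hank  | Marketing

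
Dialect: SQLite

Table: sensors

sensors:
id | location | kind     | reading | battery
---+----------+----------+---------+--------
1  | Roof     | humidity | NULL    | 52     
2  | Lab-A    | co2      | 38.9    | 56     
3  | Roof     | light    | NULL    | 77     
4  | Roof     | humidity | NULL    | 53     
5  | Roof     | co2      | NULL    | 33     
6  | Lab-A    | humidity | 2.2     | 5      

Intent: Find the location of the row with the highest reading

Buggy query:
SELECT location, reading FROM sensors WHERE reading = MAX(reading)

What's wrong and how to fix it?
Bug: WHERE is evaluated per row; an aggregate over the whole table isn't defined there

Fix: Use a subquery: WHERE reading = (SELECT MAX(reading) FROM sensors)

Corrected query:
SELECT location, reading FROM sensors WHERE reading = (SELECT MAX(reading) FROM sensors)

Result:
location | reading
---------+--------
Lab-A    | 38.9   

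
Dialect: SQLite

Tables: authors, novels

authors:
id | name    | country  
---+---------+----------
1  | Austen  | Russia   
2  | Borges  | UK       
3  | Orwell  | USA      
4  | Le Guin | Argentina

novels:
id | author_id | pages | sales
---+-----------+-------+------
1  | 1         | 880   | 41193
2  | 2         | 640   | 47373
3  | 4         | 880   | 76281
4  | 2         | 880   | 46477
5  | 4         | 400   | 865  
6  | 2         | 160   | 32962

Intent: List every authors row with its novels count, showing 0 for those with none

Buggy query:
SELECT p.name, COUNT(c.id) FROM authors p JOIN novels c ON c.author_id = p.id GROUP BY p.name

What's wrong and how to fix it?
Bug: INNER JOIN drops authors rows that have no matching novels rows

Fix: Use LEFT JOIN so parents without children still appear (COUNT(c.id) gives 0)

Corrected query:
SELECT p.name, COUNT(c.id) FROM authors p LEFT JOIN novels c ON c.author_id = p.id GROUP BY p.name

Result:
name    | COUNT(c.id)
--------+------------
Austen  | 1          
Borges  | 3          
Le Guin | 2          
Orwell  | 0          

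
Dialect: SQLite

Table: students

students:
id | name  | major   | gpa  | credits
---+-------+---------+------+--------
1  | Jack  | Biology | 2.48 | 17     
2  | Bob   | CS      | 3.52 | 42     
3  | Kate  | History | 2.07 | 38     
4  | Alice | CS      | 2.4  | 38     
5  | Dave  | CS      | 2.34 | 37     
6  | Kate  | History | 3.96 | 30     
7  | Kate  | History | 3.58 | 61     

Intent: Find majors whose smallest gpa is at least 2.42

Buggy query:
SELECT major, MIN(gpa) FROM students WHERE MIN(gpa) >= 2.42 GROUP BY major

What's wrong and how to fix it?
Bug: MIN() in WHERE is a misuse of aggregate

Fix: Use HAVING for the per-group MIN condition

Corrected query:
SELECT major, MIN(gpa) FROM students GROUP BY major HAVING MIN(gpa) >= 2.42

Result:
major   | MIN(gpa)
--------+---------
Biology | 2.48    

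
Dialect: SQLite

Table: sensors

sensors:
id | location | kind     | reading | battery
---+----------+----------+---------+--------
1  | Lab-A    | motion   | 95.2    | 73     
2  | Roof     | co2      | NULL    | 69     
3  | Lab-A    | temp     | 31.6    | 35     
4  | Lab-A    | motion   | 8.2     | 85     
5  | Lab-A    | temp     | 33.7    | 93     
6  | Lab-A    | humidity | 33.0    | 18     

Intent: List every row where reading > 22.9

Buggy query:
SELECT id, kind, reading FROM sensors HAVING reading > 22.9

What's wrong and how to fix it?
Bug: This is a non-aggregate query (no GROUP BY, no aggregates), so in SQLite the HAVING clause is invalid here; a row-level condition belongs in WHERE

Fix: Use WHERE for row-level filtering

Corrected query:
SELECT id, kind, reading FROM sensors WHERE reading > 22.9

Result:
id | kind     | reading
---+----------+--------
1  | motion   | 95.2   
3  | temp     | 31.6   
5  | temp     | 33.7   
6  | humidity | 33     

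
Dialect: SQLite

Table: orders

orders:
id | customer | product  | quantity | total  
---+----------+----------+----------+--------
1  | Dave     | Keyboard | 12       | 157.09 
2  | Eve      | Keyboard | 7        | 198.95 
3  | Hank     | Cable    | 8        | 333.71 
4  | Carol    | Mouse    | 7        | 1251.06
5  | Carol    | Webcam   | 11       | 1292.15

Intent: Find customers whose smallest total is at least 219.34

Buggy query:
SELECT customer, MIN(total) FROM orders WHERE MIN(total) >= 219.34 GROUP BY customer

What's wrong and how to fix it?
Bug: MIN() in WHERE is a misuse of aggregate

Fix: Use HAVING for the per-group MIN condition

Corrected query:
SELECT customer, MIN(total) FROM orders GROUP BY customer HAVING MIN(total) >= 219.34

Result:
customer | MIN(total)
---------+-----------
Carol    | 1251.06   
Hank     | 333.71    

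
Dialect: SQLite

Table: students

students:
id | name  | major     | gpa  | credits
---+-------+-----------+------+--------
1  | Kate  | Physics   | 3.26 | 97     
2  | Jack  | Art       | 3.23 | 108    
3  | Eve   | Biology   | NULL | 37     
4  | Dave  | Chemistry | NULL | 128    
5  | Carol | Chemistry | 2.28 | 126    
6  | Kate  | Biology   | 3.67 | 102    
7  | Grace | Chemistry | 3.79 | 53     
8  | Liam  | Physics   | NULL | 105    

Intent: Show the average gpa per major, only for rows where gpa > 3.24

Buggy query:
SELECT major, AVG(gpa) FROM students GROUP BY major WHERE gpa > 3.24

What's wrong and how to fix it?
Bug: WHERE cannot follow GROUP BY

Fix: Move the WHERE clause before GROUP BY

Corrected query:
SELECT major, AVG(gpa) FROM students WHERE gpa > 3.24 GROUP BY major

Result:
major     | AVG(gpa)
----------+---------
Biology   | 3.67    
Chemistry | 3.79    
Physics   | 3.26    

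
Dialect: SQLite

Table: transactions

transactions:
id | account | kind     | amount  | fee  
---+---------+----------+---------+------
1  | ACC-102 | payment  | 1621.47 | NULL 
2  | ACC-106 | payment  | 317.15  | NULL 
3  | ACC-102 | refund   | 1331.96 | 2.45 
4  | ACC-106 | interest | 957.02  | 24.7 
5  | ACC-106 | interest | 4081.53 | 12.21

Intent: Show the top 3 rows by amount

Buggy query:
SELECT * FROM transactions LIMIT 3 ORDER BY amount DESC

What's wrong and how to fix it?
Bug: ORDER BY cannot follow LIMIT; LIMIT is the final clause

Fix: Sort with ORDER BY, then apply LIMIT

Corrected query:
SELECT * FROM transactions ORDER BY amount DESC LIMIT 3

Result:
id | account | kind     | amount  | fee  
---+---------+----------+---------+------
5  | ACC-106 | interest | 4081.53 | 12.21
1  | ACC-102 | payment  | 1621.47 | NULL 
3  | ACC-102 | refund   | 1331.96 | 2.45 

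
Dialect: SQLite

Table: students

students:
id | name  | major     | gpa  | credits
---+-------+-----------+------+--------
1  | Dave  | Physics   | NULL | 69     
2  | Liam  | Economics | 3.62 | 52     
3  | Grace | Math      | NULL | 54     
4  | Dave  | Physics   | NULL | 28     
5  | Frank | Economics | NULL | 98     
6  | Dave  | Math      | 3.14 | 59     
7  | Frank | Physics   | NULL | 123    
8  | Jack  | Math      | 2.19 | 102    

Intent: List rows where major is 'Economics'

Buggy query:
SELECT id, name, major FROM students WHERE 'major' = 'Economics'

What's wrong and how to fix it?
Bug: 'major' in single quotes is a string literal, not the column; the comparison is literal-vs-literal and never true

Fix: Remove the quotes around the column name (or use double quotes for an identifier)

Corrected query:
SELECT id, name, major FROM students WHERE major = 'Economics'

Result:
id | name  | major    
---+-------+----------
2  | Liam  | Economics
5  | Frank | Economics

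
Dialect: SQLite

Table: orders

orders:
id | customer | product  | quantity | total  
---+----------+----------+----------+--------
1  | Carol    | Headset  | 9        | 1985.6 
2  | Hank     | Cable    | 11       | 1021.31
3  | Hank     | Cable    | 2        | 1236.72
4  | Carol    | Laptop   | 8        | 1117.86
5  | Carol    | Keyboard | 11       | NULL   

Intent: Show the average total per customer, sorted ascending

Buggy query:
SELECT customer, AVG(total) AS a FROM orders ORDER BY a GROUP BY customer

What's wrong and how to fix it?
Bug: ORDER BY appears before GROUP BY; SQL clause order requires GROUP BY first

Fix: Reorder: SELECT … FROM … GROUP BY … ORDER BY …

Corrected query:
SELECT customer, AVG(total) AS a FROM orders GROUP BY customer ORDER BY a

Result:
customer | a       
---------+---------
Hank     | 1129.015
Carol    | 1551.73 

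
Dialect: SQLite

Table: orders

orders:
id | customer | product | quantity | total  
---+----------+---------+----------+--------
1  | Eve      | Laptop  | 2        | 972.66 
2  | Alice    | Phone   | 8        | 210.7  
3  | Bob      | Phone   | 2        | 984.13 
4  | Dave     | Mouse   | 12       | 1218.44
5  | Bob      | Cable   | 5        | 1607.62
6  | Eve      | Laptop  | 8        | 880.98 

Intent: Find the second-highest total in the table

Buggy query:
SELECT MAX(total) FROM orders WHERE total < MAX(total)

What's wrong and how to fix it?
Bug: MAX(total) on the right of the comparison is an aggregate-in-WHERE error

Fix: Compute the overall MAX in a subquery, then take MAX of rows below it

Corrected query:
SELECT MAX(total) FROM orders WHERE total < (SELECT MAX(total) FROM orders)

Result:
MAX(total)
----------
1218.44   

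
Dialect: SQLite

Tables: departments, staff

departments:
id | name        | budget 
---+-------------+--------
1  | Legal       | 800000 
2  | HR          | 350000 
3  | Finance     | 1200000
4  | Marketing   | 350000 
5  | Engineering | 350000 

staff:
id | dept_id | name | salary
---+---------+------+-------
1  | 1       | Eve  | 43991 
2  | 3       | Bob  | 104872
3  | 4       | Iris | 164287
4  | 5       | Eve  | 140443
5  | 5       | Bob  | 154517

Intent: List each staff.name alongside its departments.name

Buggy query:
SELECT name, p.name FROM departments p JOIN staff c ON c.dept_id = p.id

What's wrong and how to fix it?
Bug: Both tables have a 'name' column; the unqualified reference is ambiguous

Fix: Qualify the column with its table alias (c.name)

Corrected query:
SELECT c.name, p.name FROM departments p JOIN staff c ON c.dept_id = p.id

Result:
name | name       
-----+------------
Eve  | Legal      
Bob  | Finance    
Iris | Marketing  
Eve  | Engineering
Bob  | Engineering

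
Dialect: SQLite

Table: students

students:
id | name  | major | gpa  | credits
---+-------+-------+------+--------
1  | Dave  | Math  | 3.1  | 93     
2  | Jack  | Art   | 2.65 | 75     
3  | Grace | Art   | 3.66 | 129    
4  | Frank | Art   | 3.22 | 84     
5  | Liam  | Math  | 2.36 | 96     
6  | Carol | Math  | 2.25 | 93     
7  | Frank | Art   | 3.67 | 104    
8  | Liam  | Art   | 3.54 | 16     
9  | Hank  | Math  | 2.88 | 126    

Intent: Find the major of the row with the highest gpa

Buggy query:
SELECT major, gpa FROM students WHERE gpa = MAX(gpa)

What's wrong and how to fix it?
Bug: WHERE is evaluated per row; an aggregate over the whole table isn't defined there

Fix: Use a subquery: WHERE gpa = (SELECT MAX(gpa) FROM students)

Corrected query:
SELECT major, gpa FROM students WHERE gpa = (SELECT MAX(gpa) FROM students)

Result:
major | gpa 
------+-----
Art   | 3.67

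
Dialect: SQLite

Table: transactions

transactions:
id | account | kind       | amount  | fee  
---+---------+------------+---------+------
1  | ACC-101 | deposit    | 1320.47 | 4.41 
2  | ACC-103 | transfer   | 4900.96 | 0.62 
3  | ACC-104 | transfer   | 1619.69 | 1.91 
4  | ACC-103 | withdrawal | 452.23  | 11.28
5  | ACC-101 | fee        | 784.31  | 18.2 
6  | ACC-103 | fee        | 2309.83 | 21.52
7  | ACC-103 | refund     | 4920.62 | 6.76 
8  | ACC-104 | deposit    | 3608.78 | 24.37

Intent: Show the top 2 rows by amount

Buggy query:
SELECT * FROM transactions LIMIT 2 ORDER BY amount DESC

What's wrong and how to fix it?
Bug: LIMIT must come after ORDER BY

Fix: Swap the clauses: ORDER BY first, then LIMIT

Corrected query:
SELECT * FROM transactions ORDER BY amount DESC LIMIT 2

Result:
id | account | kind     | amount  | fee 
---+---------+----------+---------+-----
7  | ACC-103 | refund   | 4920.62 | 6.76
2  | ACC-103 | transfer | 4900.96 | 0.62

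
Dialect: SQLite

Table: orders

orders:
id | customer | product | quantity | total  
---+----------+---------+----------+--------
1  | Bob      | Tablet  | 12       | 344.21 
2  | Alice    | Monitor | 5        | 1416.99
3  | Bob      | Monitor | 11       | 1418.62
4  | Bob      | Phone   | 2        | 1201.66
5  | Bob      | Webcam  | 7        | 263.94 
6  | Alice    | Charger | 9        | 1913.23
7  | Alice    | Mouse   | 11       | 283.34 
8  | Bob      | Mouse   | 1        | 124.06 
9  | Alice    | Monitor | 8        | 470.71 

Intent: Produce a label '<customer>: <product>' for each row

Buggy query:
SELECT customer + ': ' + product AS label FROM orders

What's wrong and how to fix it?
Bug: SQLite uses || for string concatenation; + coerces text to numbers (yielding 0)

Fix: Replace + with || to concatenate text

Corrected query:
SELECT customer || ': ' || product AS label FROM orders

Result:
label         
--------------
Bob: Tablet   
Alice: Monitor
Bob: Monitor  
Bob: Phone    
Bob: Webcam   
Alice: Charger
Alice: Mouse  
Bob: Mouse    
Alice: Monitor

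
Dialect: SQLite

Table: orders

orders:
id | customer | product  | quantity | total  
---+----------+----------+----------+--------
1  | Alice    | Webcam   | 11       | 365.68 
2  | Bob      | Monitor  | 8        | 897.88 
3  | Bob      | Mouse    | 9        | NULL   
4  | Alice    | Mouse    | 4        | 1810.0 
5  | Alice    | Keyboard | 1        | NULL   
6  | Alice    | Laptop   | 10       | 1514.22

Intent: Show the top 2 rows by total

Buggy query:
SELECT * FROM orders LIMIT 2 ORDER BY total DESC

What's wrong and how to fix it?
Bug: LIMIT must come after ORDER BY

Fix: Swap the clauses: ORDER BY first, then LIMIT

Corrected query:
SELECT * FROM orders ORDER BY total DESC LIMIT 2

Result:
id | customer | product | quantity | total  
---+----------+---------+----------+--------
4  | Alice    | Mouse   | 4        | 1810   
6  | Alice    | Laptop  | 10       | 1514.22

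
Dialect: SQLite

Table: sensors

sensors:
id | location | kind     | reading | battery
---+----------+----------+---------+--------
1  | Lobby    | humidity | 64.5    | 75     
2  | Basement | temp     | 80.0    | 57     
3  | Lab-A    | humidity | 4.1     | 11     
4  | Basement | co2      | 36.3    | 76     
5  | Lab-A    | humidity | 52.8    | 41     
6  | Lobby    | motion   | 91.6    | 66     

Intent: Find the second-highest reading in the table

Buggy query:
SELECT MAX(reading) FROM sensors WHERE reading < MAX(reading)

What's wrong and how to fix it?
Bug: The inner MAX is an aggregate inside WHERE, which is not allowed

Fix: Compute the overall MAX in a subquery, then take MAX of rows below it

Corrected query:
SELECT MAX(reading) FROM sensors WHERE reading < (SELECT MAX(reading) FROM sensors)

Result:
MAX(reading)
------------
80          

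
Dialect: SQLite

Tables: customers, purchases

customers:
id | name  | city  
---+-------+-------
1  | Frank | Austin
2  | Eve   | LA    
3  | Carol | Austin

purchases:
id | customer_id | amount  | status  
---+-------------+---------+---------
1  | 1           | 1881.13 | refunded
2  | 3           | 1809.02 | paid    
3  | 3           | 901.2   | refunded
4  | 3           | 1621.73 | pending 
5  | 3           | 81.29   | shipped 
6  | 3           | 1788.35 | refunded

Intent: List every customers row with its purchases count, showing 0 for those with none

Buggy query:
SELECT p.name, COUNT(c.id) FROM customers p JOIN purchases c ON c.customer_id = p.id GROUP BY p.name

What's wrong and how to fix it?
Bug: INNER JOIN drops customers rows that have no matching purchases rows

Fix: Switch to LEFT JOIN to retain unmatched parent rows

Corrected query:
SELECT p.name, COUNT(c.id) FROM customers p LEFT JOIN purchases c ON c.customer_id = p.id GROUP BY p.name

Result:
name  | COUNT(c.id)
------+------------
Carol | 5          
Eve   | 0          
Frank | 1          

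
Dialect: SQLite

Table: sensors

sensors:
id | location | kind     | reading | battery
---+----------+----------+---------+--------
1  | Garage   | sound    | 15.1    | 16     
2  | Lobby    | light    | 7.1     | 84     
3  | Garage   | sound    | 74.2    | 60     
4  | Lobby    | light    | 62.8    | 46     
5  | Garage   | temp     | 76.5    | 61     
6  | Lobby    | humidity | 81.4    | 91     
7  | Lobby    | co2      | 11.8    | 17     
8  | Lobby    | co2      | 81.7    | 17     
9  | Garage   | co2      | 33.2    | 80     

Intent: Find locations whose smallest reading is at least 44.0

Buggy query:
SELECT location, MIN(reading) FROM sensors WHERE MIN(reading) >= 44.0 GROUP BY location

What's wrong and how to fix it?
Bug: MIN() in WHERE is a misuse of aggregate

Fix: Replace WHERE with HAVING after the GROUP BY

Corrected query:
SELECT location, MIN(reading) FROM sensors GROUP BY location HAVING MIN(reading) >= 44.0

Result:
(no rows)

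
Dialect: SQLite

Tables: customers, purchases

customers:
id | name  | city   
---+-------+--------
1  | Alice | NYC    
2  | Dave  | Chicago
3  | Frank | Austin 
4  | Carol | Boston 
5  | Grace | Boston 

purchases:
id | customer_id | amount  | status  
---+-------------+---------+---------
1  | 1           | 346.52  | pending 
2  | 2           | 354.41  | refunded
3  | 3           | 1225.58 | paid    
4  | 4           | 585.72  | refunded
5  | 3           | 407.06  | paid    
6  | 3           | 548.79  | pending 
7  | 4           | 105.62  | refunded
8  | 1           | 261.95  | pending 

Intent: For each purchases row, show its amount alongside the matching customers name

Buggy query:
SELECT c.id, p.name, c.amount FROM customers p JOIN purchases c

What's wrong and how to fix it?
Bug: JOIN with no ON clause produces a cartesian product; every purchases row pairs with every customers row

Fix: Add ON c.customer_id = p.id to the JOIN

Corrected query:
SELECT c.id, p.name, c.amount FROM customers p JOIN purchases c ON c.customer_id = p.id

Result:
id | name  | amount 
---+-------+--------
1  | Alice | 346.52 
2  | Dave  | 354.41 
3  | Frank | 1225.58
4  | Carol | 585.72 
5  | Frank | 407.06 
6  | Frank | 548.79 
7  | Carol | 105.62 
8  | Alice | 261.95 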